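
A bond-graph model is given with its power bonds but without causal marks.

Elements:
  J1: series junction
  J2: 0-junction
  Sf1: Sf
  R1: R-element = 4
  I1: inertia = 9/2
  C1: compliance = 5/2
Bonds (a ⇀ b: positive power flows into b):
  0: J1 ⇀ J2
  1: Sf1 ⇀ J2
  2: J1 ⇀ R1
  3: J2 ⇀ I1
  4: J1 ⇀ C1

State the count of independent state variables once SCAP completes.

2  (C1, I1 all integral)

b1 →Sf1  (Sf1 (Sf) sets flow on bond)
b3 →I1  (I1 integral (f out))
b0 →J2  (J2: last free bond brings effort in)
b2 →J1  (common-f at J1 fixed by 0)
b4 →J1  (J1: bond 0 brought flow, rest push out)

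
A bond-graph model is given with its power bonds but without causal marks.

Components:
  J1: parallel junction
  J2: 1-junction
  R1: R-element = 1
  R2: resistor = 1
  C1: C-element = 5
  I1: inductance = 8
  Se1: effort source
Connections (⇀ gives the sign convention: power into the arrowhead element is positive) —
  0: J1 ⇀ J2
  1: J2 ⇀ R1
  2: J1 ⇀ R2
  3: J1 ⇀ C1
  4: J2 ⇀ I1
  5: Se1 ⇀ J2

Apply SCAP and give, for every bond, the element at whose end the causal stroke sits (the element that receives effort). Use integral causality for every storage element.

bond 0 →J2
bond 1 →J2
bond 2 →R2
bond 3 →J1
bond 4 →I1
bond 5 →J2

bond 5 stroke→J2  (Se1: effort source, stroke at far end)
bond 3 stroke→J1  (prefer integral on C1)
bond 0 stroke→J2  (0-jn J1 has e-setter on 3)
bond 2 stroke→R2  (J1: bond 3 brought effort, rest push out)
bond 4 stroke→I1  (I1: I, integral causality)
bond 1 stroke→J2  (J2 flow already set via bond 4)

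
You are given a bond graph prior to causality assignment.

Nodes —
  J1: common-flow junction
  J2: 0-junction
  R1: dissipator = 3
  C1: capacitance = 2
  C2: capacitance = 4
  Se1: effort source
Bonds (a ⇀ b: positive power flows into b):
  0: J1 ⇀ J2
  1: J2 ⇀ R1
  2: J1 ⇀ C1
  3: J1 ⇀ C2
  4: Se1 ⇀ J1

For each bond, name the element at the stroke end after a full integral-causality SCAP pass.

b0 |J2
b1 |R1
b2 |J1
b3 |J1
b4 |J1

b4 stroke at J1  (Se1 (Se) sets effort on bond)
b2 stroke at J1  (C1 outputs effort q/C1)
b3 stroke at J1  (C2: C, integral causality)
b0 stroke at J2  (J1 needs exactly one f-in)
b1 stroke at R1  (common-e at J2 fixed by 0)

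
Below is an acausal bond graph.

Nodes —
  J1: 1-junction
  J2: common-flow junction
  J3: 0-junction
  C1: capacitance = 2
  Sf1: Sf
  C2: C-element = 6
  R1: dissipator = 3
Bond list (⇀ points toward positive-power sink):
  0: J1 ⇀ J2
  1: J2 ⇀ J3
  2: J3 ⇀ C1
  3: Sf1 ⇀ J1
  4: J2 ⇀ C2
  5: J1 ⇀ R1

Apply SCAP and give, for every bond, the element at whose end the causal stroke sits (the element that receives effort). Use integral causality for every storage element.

b3 |Sf1  (source Sf1 imposes f)
b0 |J1  (1-jn J1 has f-setter on 3)
b5 |J1  (J1 flow already set via bond 3)
b1 |J2  (J2 flow already set via bond 0)
b4 |J2  (J2: bond 0 brought flow, rest push out)
b2 |J3  (J3: last free bond brings effort in)

bond 0 |J1
bond 1 |J2
bond 2 |J3
bond 3 |Sf1
bond 4 |J2
bond 5 |J1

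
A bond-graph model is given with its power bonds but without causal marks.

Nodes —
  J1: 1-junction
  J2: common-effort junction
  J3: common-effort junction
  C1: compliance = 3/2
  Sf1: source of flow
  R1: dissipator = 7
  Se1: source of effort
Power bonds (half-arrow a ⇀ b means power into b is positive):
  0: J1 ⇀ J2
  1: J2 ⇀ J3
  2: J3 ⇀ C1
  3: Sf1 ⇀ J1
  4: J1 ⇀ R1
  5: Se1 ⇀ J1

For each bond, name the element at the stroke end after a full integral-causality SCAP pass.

bond 0 |J1
bond 1 |J2
bond 2 |J3
bond 3 |Sf1
bond 4 |J1
bond 5 |J1

#3 stroke→Sf1  (Sf1 fixes flow; stroke at Sf1)
#5 stroke→J1  (Se1 fixes effort; stroke away)
#0 stroke→J1  (J1 flow already set via bond 3)
#4 stroke→J1  (common-f at J1 fixed by 3)
#1 stroke→J2  (closing 0-jn rule on J2)
#2 stroke→J3  (J3 needs exactly one e-in)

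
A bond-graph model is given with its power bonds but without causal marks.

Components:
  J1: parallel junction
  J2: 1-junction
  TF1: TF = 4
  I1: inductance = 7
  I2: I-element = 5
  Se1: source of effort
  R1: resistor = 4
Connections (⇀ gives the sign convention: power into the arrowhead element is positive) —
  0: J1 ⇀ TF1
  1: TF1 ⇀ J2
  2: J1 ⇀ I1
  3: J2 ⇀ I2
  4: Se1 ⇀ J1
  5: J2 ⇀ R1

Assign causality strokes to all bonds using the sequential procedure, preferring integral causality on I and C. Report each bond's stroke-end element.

β4 stroke at J1  (Se1 (Se) sets effort on bond)
β0 stroke at TF1  (J1 effort already set via bond 4)
β2 stroke at I1  (J1: bond 4 brought effort, rest push out)
β1 stroke at J2  (through TF1, causality passes straight; one stroke at TF1)
β3 stroke at I2  (I2 outputs flow p/I2)
β5 stroke at J2  (J2: bond 3 brought flow, rest push out)

#0 stroke→TF1
#1 stroke→J2
#2 stroke→I1
#3 stroke→I2
#4 stroke→J1
#5 stroke→J2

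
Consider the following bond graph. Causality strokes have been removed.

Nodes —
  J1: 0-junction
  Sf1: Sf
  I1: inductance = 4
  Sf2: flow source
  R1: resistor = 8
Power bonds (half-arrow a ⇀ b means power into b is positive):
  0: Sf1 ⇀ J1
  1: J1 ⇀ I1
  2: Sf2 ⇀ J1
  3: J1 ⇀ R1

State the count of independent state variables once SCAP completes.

#0 |Sf1  (source Sf1 imposes f)
#2 |Sf2  (source Sf2 imposes f)
#1 |I1  (I1 integral (f out))
#3 |J1  (J1 needs exactly one e-in)

1  (I1 all integral)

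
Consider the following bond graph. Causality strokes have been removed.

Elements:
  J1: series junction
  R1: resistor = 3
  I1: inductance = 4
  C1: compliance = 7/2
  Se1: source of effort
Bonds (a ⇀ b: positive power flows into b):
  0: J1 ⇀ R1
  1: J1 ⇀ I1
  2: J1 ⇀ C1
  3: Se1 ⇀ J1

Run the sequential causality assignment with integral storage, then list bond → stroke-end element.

β3 stroke at J1  (Se1 fixes effort; stroke away)
β1 stroke at I1  (I1 outputs flow p/I1)
β0 stroke at J1  (J1 flow already set via bond 1)
β2 stroke at J1  (J1 flow already set via bond 1)

#0 →J1
#1 →I1
#2 →J1
#3 →J1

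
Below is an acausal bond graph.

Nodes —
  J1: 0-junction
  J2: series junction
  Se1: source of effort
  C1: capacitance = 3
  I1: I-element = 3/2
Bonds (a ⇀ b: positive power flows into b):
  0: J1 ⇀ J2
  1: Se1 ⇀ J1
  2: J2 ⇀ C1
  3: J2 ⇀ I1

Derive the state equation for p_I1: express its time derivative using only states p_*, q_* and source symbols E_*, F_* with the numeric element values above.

dp_I1/dt = E_Se1 - q_C1/3

β1 |J1  (Se1: effort source, stroke at far end)
β0 |J2  (0-jn J1 has e-setter on 1)
β2 |J2  (C1 outputs effort q/C1)
β3 |I1  (only one flow-in slot at J2)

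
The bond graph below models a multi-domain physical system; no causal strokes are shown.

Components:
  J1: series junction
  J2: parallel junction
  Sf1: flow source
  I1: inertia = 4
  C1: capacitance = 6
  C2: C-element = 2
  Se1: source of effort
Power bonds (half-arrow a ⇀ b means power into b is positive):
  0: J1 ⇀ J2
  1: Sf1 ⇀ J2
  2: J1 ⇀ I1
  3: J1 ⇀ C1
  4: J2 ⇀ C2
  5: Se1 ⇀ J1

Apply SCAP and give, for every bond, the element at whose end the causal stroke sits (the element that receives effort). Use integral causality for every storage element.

b1 stroke at Sf1  (Sf1 (Sf) sets flow on bond)
b5 stroke at J1  (Se1 fixes effort; stroke away)
b2 stroke at I1  (I1 outputs flow p/I1)
b0 stroke at J1  (J1 flow already set via bond 2)
b3 stroke at J1  (J1: bond 2 brought flow, rest push out)
b4 stroke at J2  (closing 0-jn rule on J2)

β0 |J1
β1 |Sf1
β2 |I1
β3 |J1
β4 |J2
β5 |J1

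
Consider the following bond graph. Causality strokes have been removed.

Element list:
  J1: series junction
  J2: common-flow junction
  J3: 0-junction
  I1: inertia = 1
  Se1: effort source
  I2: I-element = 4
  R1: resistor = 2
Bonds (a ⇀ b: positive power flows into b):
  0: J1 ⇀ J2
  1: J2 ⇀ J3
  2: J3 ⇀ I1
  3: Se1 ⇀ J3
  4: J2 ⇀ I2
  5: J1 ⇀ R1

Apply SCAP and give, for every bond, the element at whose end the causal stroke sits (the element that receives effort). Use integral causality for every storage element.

#0 |J2
#1 |J2
#2 |I1
#3 |J3
#4 |I2
#5 |J1

bond 3 stroke at J3  (Se1: effort source, stroke at far end)
bond 1 stroke at J2  (0-jn J3 has e-setter on 3)
bond 2 stroke at I1  (0-jn J3 has e-setter on 3)
bond 4 stroke at I2  (I2 integral (f out))
bond 0 stroke at J2  (J2 flow already set via bond 4)
bond 5 stroke at J1  (J1: bond 0 brought flow, rest push out)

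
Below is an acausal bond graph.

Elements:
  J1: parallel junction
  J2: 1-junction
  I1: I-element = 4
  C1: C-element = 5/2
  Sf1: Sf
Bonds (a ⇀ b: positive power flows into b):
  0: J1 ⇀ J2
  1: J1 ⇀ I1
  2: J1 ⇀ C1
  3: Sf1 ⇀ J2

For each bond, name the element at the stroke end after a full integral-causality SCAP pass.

bond 3 →Sf1  (Sf1 (Sf) sets flow on bond)
bond 0 →J2  (1-jn J2 has f-setter on 3)
bond 1 →I1  (prefer integral on I1)
bond 2 →J1  (J1 needs exactly one e-in)

bond 0 stroke at J2
bond 1 stroke at I1
bond 2 stroke at J1
bond 3 stroke at Sf1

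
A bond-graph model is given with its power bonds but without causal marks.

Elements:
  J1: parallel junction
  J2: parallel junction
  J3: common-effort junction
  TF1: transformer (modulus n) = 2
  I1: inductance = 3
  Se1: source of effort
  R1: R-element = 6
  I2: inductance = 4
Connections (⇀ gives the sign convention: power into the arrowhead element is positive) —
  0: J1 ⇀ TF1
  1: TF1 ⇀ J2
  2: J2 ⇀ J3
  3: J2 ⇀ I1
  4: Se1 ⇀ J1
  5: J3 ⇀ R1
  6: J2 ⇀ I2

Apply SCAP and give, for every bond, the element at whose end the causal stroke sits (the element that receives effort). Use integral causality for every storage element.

b4 →J1  (Se1: effort source, stroke at far end)
b0 →TF1  (0-jn J1 has e-setter on 4)
b1 →J2  (TF1 one-in-one-out from 0)
b2 →J3  (J2 effort already set via bond 1)
b3 →I1  (J2 effort already set via bond 1)
b6 →I2  (J2: bond 1 brought effort, rest push out)
b5 →R1  (0-jn J3 has e-setter on 2)

bond 0 stroke→TF1
bond 1 stroke→J2
bond 2 stroke→J3
bond 3 stroke→I1
bond 4 stroke→J1
bond 5 stroke→R1
bond 6 stroke→I2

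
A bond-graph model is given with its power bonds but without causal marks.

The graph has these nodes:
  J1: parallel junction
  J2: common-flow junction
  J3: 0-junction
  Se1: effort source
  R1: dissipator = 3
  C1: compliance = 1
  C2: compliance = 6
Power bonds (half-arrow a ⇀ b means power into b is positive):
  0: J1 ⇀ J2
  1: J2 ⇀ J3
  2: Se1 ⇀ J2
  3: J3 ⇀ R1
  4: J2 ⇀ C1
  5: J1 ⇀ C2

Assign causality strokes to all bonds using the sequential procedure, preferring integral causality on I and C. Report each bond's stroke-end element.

bond 0 →J2
bond 1 →J3
bond 2 →J2
bond 3 →R1
bond 4 →J2
bond 5 →J1

b2 |J2  (Se1 (Se) sets effort on bond)
b4 |J2  (prefer integral on C1)
b5 |J1  (C2: C, integral causality)
b0 |J2  (common-e at J1 fixed by 5)
b1 |J3  (J2 needs exactly one f-in)
b3 |R1  (0-jn J3 has e-setter on 1)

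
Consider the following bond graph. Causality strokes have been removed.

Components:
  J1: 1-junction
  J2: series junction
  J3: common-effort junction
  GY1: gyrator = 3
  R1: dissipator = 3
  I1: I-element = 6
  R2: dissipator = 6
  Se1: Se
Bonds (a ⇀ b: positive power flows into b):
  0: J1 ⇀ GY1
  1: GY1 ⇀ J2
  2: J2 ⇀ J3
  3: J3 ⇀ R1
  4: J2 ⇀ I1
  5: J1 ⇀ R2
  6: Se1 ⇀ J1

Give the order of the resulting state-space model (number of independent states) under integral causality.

1  (I1 all integral)

b6 →J1  (source Se1 imposes e)
b4 →I1  (I1 integral (f out))
b1 →J2  (common-f at J2 fixed by 4)
b2 →J2  (common-f at J2 fixed by 4)
b3 →J3  (only one effort-in slot at J3)
b0 →J1  (GY GY1: same side as bond 1)
b5 →R2  (only one flow-in slot at J1)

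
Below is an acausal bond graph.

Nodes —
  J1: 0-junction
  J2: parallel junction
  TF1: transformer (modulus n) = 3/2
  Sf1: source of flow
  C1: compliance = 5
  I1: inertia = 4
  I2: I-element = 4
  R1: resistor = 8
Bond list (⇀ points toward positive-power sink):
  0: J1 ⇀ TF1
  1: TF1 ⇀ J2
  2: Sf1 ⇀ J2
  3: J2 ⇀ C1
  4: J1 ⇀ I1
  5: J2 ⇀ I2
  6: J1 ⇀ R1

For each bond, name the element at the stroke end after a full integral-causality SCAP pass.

b2 →Sf1  (Sf1: flow source, stroke at near end)
b3 →J2  (C1 integral (e out))
b1 →TF1  (common-e at J2 fixed by 3)
b5 →I2  (J2 effort already set via bond 3)
b0 →J1  (through TF1, causality passes straight; one stroke at TF1)
b4 →I1  (0-jn J1 has e-setter on 0)
b6 →R1  (0-jn J1 has e-setter on 0)

b0 |J1
b1 |TF1
b2 |Sf1
b3 |J2
b4 |I1
b5 |I2
b6 |R1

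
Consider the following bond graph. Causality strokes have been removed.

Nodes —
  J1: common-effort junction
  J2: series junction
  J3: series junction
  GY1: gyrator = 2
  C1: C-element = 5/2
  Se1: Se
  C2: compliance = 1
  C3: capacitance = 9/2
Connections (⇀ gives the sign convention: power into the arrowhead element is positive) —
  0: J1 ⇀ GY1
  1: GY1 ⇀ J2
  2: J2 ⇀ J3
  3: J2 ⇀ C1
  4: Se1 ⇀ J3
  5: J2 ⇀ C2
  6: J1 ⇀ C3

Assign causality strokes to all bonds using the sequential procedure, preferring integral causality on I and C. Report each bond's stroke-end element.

β4 stroke at J3  (source Se1 imposes e)
β2 stroke at J2  (only one flow-in slot at J3)
β3 stroke at J2  (C1: C, integral causality)
β5 stroke at J2  (C2 integral (e out))
β1 stroke at GY1  (closing 1-jn rule on J2)
β0 stroke at GY1  (through GY1, causality inverts; strokes same side of GY1)
β6 stroke at J1  (J1 needs exactly one e-in)

β0 →GY1
β1 →GY1
β2 →J2
β3 →J2
β4 →J3
β5 →J2
β6 →J1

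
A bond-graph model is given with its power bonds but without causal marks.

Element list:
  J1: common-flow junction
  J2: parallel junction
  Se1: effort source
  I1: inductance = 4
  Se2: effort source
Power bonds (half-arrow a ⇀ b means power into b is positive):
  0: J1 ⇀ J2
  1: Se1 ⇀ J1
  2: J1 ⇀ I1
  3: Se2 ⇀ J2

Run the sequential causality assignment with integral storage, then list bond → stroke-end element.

β0 stroke at J1
β1 stroke at J1
β2 stroke at I1
β3 stroke at J2

b1 stroke→J1  (Se1 (Se) sets effort on bond)
b3 stroke→J2  (Se2 fixes effort; stroke away)
b0 stroke→J1  (common-e at J2 fixed by 3)
b2 stroke→I1  (J1: last free bond brings flow in)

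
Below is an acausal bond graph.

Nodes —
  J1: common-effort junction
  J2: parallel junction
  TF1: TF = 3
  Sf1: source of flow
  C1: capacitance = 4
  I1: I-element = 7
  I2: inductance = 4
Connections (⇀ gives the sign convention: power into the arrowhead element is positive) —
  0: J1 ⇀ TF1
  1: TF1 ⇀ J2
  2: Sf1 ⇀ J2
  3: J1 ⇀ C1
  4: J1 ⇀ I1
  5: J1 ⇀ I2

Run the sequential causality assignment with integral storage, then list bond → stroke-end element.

#2 stroke at Sf1  (source Sf1 imposes f)
#1 stroke at J2  (J2: last free bond brings effort in)
#0 stroke at TF1  (through TF1, causality passes straight; one stroke at TF1)
#3 stroke at J1  (C1: C, integral causality)
#4 stroke at I1  (common-e at J1 fixed by 3)
#5 stroke at I2  (0-jn J1 has e-setter on 3)

b0 stroke at TF1
b1 stroke at J2
b2 stroke at Sf1
b3 stroke at J1
b4 stroke at I1
b5 stroke at I2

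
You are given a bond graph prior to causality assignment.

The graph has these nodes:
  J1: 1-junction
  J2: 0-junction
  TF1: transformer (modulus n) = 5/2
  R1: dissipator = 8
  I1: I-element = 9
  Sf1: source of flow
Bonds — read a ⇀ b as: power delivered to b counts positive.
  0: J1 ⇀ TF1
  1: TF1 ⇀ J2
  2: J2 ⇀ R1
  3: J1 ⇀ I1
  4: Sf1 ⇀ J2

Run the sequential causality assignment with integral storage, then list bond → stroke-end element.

#4 stroke→Sf1  (Sf1: flow source, stroke at near end)
#3 stroke→I1  (I1 integral (f out))
#0 stroke→J1  (1-jn J1 has f-setter on 3)
#1 stroke→TF1  (TF TF1: opposite of bond 0)
#2 stroke→J2  (J2: last free bond brings effort in)

b0 |J1
b1 |TF1
b2 |J2
b3 |I1
b4 |Sf1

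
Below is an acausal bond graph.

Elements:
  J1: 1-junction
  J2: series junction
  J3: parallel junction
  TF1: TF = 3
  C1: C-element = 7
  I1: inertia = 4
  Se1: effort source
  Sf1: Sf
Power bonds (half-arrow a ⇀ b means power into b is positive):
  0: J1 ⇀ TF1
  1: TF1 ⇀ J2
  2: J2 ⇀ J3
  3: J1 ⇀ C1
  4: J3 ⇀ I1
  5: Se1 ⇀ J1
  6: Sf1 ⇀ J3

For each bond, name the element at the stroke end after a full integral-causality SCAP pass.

#0 stroke at TF1
#1 stroke at J2
#2 stroke at J3
#3 stroke at J1
#4 stroke at I1
#5 stroke at J1
#6 stroke at Sf1

bond 5 stroke→J1  (Se1: effort source, stroke at far end)
bond 6 stroke→Sf1  (source Sf1 imposes f)
bond 3 stroke→J1  (prefer integral on C1)
bond 0 stroke→TF1  (J1 needs exactly one f-in)
bond 1 stroke→J2  (through TF1, causality passes straight; one stroke at TF1)
bond 2 stroke→J3  (J2 needs exactly one f-in)
bond 4 stroke→I1  (J3: bond 2 brought effort, rest push out)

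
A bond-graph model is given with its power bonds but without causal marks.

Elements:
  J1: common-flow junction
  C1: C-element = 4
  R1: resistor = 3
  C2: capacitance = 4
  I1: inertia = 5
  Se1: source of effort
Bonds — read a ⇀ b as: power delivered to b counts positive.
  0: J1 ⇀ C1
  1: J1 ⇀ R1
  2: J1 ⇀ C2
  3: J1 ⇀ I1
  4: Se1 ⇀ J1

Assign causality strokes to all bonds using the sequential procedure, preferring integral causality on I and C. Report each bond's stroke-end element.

b4 |J1  (Se1: effort source, stroke at far end)
b0 |J1  (C1 integral (e out))
b2 |J1  (C2: C, integral causality)
b3 |I1  (I1 outputs flow p/I1)
b1 |J1  (J1: bond 3 brought flow, rest push out)

b0 stroke→J1
b1 stroke→J1
b2 stroke→J1
b3 stroke→I1
b4 stroke→J1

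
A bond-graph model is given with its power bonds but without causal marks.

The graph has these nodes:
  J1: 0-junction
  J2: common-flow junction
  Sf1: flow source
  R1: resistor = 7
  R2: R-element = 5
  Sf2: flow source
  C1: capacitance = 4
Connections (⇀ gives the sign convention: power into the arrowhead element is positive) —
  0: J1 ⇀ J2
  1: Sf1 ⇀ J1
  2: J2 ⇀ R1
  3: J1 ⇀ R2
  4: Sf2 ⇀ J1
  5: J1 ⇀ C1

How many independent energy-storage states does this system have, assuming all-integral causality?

β1 stroke at Sf1  (Sf1: flow source, stroke at near end)
β4 stroke at Sf2  (Sf2 (Sf) sets flow on bond)
β5 stroke at J1  (C1: C, integral causality)
β0 stroke at J2  (J1: bond 5 brought effort, rest push out)
β3 stroke at R2  (common-e at J1 fixed by 5)
β2 stroke at R1  (only one flow-in slot at J2)

1  (C1 all integral)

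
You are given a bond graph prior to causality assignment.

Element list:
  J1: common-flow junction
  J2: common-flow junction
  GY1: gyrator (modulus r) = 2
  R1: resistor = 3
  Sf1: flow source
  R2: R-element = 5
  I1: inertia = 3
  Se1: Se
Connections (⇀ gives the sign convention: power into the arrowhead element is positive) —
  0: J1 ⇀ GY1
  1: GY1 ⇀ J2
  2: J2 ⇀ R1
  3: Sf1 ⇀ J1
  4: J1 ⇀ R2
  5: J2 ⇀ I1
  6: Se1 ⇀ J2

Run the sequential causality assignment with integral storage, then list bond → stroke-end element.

b3 stroke→Sf1  (Sf1 fixes flow; stroke at Sf1)
b6 stroke→J2  (Se1: effort source, stroke at far end)
b0 stroke→J1  (common-f at J1 fixed by 3)
b4 stroke→J1  (common-f at J1 fixed by 3)
b1 stroke→J2  (through GY1, causality inverts; strokes same side of GY1)
b5 stroke→I1  (I1 integral (f out))
b2 stroke→J2  (common-f at J2 fixed by 5)

#0 |J1
#1 |J2
#2 |J2
#3 |Sf1
#4 |J1
#5 |I1
#6 |J2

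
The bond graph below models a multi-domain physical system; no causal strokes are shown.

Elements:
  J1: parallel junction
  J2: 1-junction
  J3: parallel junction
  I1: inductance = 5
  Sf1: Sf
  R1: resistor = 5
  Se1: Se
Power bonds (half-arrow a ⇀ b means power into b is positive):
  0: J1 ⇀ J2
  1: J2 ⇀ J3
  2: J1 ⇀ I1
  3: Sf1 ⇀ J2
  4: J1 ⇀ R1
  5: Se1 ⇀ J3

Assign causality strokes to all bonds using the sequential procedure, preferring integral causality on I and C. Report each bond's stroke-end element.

β0 |J2
β1 |J2
β2 |I1
β3 |Sf1
β4 |J1
β5 |J3

bond 3 stroke→Sf1  (Sf1 (Sf) sets flow on bond)
bond 5 stroke→J3  (Se1 (Se) sets effort on bond)
bond 0 stroke→J2  (1-jn J2 has f-setter on 3)
bond 1 stroke→J2  (J2 flow already set via bond 3)
bond 2 stroke→I1  (I1 integral (f out))
bond 4 stroke→J1  (J1 needs exactly one e-in)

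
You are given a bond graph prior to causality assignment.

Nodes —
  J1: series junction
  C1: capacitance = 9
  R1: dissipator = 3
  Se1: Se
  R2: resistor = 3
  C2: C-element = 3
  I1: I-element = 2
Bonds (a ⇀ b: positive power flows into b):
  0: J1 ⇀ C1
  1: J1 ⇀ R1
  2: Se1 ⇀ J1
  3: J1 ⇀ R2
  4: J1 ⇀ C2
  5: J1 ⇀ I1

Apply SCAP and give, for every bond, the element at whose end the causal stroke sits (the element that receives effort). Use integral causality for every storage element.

#0 |J1
#1 |J1
#2 |J1
#3 |J1
#4 |J1
#5 |I1

β2 stroke at J1  (Se1 fixes effort; stroke away)
β0 stroke at J1  (prefer integral on C1)
β4 stroke at J1  (C2: C, integral causality)
β5 stroke at I1  (I1 outputs flow p/I1)
β1 stroke at J1  (1-jn J1 has f-setter on 5)
β3 stroke at J1  (J1: bond 5 brought flow, rest push out)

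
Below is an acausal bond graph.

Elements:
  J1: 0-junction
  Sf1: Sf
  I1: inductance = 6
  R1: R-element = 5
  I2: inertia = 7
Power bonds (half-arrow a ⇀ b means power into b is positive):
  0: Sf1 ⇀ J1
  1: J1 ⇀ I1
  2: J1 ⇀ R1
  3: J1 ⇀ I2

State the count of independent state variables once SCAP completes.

2  (I1, I2 all integral)

b0 stroke→Sf1  (Sf1 fixes flow; stroke at Sf1)
b1 stroke→I1  (I1: I, integral causality)
b3 stroke→I2  (prefer integral on I2)
b2 stroke→J1  (J1 needs exactly one e-in)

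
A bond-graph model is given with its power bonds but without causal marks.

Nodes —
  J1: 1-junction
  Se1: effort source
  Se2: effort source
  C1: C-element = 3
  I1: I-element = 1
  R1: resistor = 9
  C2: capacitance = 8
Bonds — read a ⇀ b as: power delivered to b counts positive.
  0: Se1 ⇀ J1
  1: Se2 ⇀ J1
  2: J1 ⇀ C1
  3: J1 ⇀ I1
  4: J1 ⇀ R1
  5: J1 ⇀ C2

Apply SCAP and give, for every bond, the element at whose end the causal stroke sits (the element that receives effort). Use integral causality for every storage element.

β0 stroke→J1
β1 stroke→J1
β2 stroke→J1
β3 stroke→I1
β4 stroke→J1
β5 stroke→J1

bond 0 →J1  (source Se1 imposes e)
bond 1 →J1  (Se2 (Se) sets effort on bond)
bond 2 →J1  (C1: C, integral causality)
bond 3 →I1  (I1 outputs flow p/I1)
bond 4 →J1  (J1: bond 3 brought flow, rest push out)
bond 5 →J1  (1-jn J1 has f-setter on 3)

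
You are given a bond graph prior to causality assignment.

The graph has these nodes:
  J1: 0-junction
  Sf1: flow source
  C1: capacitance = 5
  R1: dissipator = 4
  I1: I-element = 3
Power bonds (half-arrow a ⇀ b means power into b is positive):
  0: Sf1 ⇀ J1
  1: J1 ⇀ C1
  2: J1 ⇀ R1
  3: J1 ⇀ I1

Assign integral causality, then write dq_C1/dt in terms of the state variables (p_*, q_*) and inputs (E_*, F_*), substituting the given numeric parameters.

β0 stroke→Sf1  (Sf1 (Sf) sets flow on bond)
β1 stroke→J1  (C1: C, integral causality)
β2 stroke→R1  (0-jn J1 has e-setter on 1)
β3 stroke→I1  (J1: bond 1 brought effort, rest push out)

dq_C1/dt = F_Sf1 - p_I1/3 - q_C1/20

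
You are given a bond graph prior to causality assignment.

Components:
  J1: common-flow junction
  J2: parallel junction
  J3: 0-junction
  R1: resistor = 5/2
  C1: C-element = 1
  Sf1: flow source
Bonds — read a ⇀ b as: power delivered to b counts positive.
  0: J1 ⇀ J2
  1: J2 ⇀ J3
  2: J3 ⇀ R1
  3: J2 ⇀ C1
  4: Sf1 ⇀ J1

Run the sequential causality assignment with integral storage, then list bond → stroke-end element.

bond 0 →J1
bond 1 →J3
bond 2 →R1
bond 3 →J2
bond 4 →Sf1

#4 |Sf1  (Sf1: flow source, stroke at near end)
#0 |J1  (J1: bond 4 brought flow, rest push out)
#3 |J2  (C1 outputs effort q/C1)
#1 |J3  (J2 effort already set via bond 3)
#2 |R1  (0-jn J3 has e-setter on 1)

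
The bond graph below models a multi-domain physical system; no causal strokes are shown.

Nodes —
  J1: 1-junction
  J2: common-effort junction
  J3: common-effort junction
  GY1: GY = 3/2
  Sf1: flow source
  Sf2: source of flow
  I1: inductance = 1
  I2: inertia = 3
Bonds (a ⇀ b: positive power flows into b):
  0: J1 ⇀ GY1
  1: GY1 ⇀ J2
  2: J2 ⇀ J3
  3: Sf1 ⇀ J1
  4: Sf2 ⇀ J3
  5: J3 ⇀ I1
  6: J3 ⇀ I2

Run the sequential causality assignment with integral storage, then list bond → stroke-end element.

bond 3 stroke→Sf1  (Sf1 fixes flow; stroke at Sf1)
bond 4 stroke→Sf2  (Sf2: flow source, stroke at near end)
bond 0 stroke→J1  (1-jn J1 has f-setter on 3)
bond 1 stroke→J2  (GY GY1: same side as bond 0)
bond 2 stroke→J3  (common-e at J2 fixed by 1)
bond 5 stroke→I1  (J3 effort already set via bond 2)
bond 6 stroke→I2  (common-e at J3 fixed by 2)

β0 |J1
β1 |J2
β2 |J3
β3 |Sf1
β4 |Sf2
β5 |I1
β6 |I2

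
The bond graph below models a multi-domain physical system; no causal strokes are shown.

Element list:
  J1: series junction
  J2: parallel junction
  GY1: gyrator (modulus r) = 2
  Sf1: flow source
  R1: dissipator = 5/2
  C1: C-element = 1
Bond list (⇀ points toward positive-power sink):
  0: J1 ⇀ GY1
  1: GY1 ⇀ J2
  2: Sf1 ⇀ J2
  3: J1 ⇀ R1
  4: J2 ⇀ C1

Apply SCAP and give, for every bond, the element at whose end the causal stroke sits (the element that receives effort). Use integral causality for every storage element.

b2 stroke→Sf1  (Sf1 (Sf) sets flow on bond)
b4 stroke→J2  (C1 integral (e out))
b1 stroke→GY1  (J2: bond 4 brought effort, rest push out)
b0 stroke→GY1  (GY1 both-in/both-out from 1)
b3 stroke→J1  (common-f at J1 fixed by 0)

#0 →GY1
#1 →GY1
#2 →Sf1
#3 →J1
#4 →J2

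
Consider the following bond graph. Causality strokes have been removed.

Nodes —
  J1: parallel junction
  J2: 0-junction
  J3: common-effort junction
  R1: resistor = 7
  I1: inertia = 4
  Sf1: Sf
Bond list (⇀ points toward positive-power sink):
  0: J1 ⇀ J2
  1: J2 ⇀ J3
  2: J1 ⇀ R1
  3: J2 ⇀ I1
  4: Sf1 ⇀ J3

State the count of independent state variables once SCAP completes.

1  (I1 all integral)

β4 stroke→Sf1  (Sf1: flow source, stroke at near end)
β1 stroke→J3  (J3 needs exactly one e-in)
β3 stroke→I1  (I1 integral (f out))
β0 stroke→J2  (only one effort-in slot at J2)
β2 stroke→J1  (J1 needs exactly one e-in)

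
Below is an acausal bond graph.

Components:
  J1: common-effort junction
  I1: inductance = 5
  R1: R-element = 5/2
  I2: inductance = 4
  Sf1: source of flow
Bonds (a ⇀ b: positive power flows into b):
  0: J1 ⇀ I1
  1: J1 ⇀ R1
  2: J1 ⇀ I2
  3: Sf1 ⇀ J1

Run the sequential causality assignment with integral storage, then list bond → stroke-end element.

b3 →Sf1  (Sf1 fixes flow; stroke at Sf1)
b0 →I1  (I1: I, integral causality)
b2 →I2  (prefer integral on I2)
b1 →J1  (only one effort-in slot at J1)

b0 |I1
b1 |J1
b2 |I2
b3 |Sf1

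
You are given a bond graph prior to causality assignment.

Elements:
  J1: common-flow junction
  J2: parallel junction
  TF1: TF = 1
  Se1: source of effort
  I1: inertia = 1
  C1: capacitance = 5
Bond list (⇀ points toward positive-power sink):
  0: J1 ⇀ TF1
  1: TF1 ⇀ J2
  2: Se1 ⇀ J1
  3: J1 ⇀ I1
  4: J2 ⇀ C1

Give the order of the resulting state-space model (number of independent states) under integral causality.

2  (C1, I1 all integral)

#2 |J1  (source Se1 imposes e)
#3 |I1  (prefer integral on I1)
#0 |J1  (J1: bond 3 brought flow, rest push out)
#1 |TF1  (TF1: transformer flips bond 0)
#4 |J2  (J2: last free bond brings effort in)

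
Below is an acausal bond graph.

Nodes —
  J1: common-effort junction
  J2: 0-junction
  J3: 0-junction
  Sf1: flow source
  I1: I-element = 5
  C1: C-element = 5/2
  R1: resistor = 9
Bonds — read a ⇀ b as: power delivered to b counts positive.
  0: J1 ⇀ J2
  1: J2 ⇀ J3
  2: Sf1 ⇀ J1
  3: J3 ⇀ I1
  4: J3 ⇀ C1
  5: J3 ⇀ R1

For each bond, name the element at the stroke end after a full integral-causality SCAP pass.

b0 →J1
b1 →J2
b2 →Sf1
b3 →I1
b4 →J3
b5 →R1

β2 →Sf1  (source Sf1 imposes f)
β0 →J1  (J1 needs exactly one e-in)
β1 →J2  (only one effort-in slot at J2)
β3 →I1  (I1 integral (f out))
β4 →J3  (C1 outputs effort q/C1)
β5 →R1  (J3 effort already set via bond 4)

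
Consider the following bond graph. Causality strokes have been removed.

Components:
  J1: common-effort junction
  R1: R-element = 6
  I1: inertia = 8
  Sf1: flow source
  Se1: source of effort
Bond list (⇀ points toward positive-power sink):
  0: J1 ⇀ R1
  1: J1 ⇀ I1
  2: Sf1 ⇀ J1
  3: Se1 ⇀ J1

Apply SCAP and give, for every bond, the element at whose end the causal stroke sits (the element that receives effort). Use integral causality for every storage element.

#2 →Sf1  (source Sf1 imposes f)
#3 →J1  (Se1 fixes effort; stroke away)
#0 →R1  (J1 effort already set via bond 3)
#1 →I1  (common-e at J1 fixed by 3)

β0 stroke at R1
β1 stroke at I1
β2 stroke at Sf1
β3 stroke at J1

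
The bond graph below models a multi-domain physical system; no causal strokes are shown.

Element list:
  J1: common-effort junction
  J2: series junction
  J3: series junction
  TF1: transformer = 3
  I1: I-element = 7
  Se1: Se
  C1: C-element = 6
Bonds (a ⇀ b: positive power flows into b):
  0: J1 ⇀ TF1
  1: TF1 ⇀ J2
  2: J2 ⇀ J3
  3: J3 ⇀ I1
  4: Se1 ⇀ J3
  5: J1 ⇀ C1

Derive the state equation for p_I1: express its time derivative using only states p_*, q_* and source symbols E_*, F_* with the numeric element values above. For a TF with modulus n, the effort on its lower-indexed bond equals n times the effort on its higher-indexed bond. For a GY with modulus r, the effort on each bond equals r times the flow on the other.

b4 stroke at J3  (Se1 fixes effort; stroke away)
b3 stroke at I1  (I1 integral (f out))
b2 stroke at J3  (J3 flow already set via bond 3)
b1 stroke at J2  (J2 flow already set via bond 2)
b0 stroke at TF1  (TF1 one-in-one-out from 1)
b5 stroke at J1  (J1 needs exactly one e-in)

dp_I1/dt = E_Se1 + q_C1/18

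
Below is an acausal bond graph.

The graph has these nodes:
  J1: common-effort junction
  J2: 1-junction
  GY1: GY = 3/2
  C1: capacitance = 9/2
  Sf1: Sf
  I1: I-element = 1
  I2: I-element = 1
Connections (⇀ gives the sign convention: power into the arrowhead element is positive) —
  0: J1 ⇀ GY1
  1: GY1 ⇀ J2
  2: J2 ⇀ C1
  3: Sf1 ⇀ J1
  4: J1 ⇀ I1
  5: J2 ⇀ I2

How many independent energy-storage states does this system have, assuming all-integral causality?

#3 →Sf1  (Sf1 fixes flow; stroke at Sf1)
#2 →J2  (prefer integral on C1)
#4 →I1  (I1 outputs flow p/I1)
#0 →J1  (closing 0-jn rule on J1)
#1 →J2  (through GY1, causality inverts; strokes same side of GY1)
#5 →I2  (only one flow-in slot at J2)

3  (C1, I1, I2 all integral)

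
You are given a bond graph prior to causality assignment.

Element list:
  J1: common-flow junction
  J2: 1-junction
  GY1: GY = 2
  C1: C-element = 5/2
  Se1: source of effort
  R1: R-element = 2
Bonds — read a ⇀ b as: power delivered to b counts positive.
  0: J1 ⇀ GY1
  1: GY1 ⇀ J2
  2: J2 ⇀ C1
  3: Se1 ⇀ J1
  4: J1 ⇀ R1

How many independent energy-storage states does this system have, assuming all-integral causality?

b3 →J1  (source Se1 imposes e)
b2 →J2  (C1: C, integral causality)
b1 →GY1  (J2: last free bond brings flow in)
b0 →GY1  (GY GY1: same side as bond 1)
b4 →J1  (J1: bond 0 brought flow, rest push out)

1  (C1 all integral)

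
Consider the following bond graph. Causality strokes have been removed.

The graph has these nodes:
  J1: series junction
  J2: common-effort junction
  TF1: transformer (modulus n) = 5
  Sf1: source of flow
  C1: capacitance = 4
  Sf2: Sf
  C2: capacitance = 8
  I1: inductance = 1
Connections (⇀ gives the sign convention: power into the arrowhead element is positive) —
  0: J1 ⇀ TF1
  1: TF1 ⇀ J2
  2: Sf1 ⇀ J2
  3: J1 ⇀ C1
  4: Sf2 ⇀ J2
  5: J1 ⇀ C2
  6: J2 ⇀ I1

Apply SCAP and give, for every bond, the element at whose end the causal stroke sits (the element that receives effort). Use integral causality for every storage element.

b0 |TF1
b1 |J2
b2 |Sf1
b3 |J1
b4 |Sf2
b5 |J1
b6 |I1

b2 |Sf1  (Sf1 fixes flow; stroke at Sf1)
b4 |Sf2  (Sf2 (Sf) sets flow on bond)
b3 |J1  (C1 outputs effort q/C1)
b5 |J1  (prefer integral on C2)
b0 |TF1  (only one flow-in slot at J1)
b1 |J2  (TF1 one-in-one-out from 0)
b6 |I1  (J2 effort already set via bond 1)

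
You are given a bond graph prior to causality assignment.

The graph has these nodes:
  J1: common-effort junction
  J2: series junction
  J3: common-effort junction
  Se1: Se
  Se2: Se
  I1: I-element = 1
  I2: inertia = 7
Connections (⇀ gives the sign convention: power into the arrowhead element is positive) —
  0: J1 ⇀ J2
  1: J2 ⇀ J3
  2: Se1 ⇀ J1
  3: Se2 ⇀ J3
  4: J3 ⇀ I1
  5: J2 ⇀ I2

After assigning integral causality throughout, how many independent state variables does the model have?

β2 stroke at J1  (Se1 (Se) sets effort on bond)
β3 stroke at J3  (Se2 fixes effort; stroke away)
β0 stroke at J2  (J1: bond 2 brought effort, rest push out)
β1 stroke at J2  (common-e at J3 fixed by 3)
β4 stroke at I1  (J3: bond 3 brought effort, rest push out)
β5 stroke at I2  (J2 needs exactly one f-in)

2  (I1, I2 all integral)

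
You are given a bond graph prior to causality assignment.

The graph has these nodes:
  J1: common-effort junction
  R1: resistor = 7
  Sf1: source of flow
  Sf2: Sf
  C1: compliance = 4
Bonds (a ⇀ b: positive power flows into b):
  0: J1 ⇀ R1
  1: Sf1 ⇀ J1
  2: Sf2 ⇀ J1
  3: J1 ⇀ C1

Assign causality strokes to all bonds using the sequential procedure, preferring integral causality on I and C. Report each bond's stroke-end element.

#1 stroke→Sf1  (Sf1: flow source, stroke at near end)
#2 stroke→Sf2  (Sf2: flow source, stroke at near end)
#3 stroke→J1  (prefer integral on C1)
#0 stroke→R1  (J1 effort already set via bond 3)

β0 |R1
β1 |Sf1
β2 |Sf2
β3 |J1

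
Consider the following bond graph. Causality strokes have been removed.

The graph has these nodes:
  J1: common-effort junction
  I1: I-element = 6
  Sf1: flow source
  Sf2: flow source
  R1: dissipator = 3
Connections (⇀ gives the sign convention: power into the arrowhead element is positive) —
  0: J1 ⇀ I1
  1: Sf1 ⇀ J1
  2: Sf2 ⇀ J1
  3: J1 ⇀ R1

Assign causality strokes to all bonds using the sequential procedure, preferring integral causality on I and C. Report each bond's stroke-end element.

#1 stroke→Sf1  (Sf1 (Sf) sets flow on bond)
#2 stroke→Sf2  (source Sf2 imposes f)
#0 stroke→I1  (I1 integral (f out))
#3 stroke→J1  (J1 needs exactly one e-in)

#0 →I1
#1 →Sf1
#2 →Sf2
#3 →J1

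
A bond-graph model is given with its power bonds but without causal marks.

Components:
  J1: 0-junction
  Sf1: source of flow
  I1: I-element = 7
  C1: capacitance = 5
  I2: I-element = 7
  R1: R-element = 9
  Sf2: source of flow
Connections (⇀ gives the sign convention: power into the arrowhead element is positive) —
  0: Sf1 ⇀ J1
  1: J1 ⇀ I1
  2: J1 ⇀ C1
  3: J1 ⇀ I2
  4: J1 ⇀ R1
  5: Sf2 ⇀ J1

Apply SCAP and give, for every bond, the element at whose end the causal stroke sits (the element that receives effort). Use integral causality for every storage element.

#0 |Sf1  (Sf1 (Sf) sets flow on bond)
#5 |Sf2  (source Sf2 imposes f)
#1 |I1  (prefer integral on I1)
#2 |J1  (C1 outputs effort q/C1)
#3 |I2  (0-jn J1 has e-setter on 2)
#4 |R1  (J1: bond 2 brought effort, rest push out)

β0 →Sf1
β1 →I1
β2 →J1
β3 →I2
β4 →R1
β5 →Sf2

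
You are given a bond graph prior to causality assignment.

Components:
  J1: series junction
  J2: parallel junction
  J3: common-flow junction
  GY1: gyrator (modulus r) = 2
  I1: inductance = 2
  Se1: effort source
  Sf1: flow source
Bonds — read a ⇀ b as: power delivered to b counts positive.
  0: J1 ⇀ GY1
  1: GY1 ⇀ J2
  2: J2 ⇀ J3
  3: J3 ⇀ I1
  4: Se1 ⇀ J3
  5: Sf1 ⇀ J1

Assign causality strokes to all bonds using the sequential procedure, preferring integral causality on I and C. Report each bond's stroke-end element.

β0 stroke→J1
β1 stroke→J2
β2 stroke→J3
β3 stroke→I1
β4 stroke→J3
β5 stroke→Sf1

β4 |J3  (Se1: effort source, stroke at far end)
β5 |Sf1  (source Sf1 imposes f)
β0 |J1  (1-jn J1 has f-setter on 5)
β1 |J2  (GY1 both-in/both-out from 0)
β2 |J3  (J2: bond 1 brought effort, rest push out)
β3 |I1  (closing 1-jn rule on J3)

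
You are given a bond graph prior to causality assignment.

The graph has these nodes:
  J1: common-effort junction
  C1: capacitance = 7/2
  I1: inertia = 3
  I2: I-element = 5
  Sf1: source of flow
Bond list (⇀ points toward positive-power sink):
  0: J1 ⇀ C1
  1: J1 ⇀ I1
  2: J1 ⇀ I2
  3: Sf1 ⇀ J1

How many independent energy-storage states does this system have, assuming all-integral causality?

#3 stroke→Sf1  (Sf1 fixes flow; stroke at Sf1)
#0 stroke→J1  (C1 outputs effort q/C1)
#1 stroke→I1  (J1: bond 0 brought effort, rest push out)
#2 stroke→I2  (J1: bond 0 brought effort, rest push out)

3  (C1, I1, I2 all integral)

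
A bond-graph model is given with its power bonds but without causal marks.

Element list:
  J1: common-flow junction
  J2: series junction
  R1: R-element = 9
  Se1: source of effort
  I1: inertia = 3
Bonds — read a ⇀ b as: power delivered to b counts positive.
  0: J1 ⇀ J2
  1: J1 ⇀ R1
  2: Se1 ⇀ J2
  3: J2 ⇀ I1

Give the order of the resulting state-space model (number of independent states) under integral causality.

1  (I1 all integral)

bond 2 stroke at J2  (source Se1 imposes e)
bond 3 stroke at I1  (I1 outputs flow p/I1)
bond 0 stroke at J2  (J2: bond 3 brought flow, rest push out)
bond 1 stroke at J1  (J1: bond 0 brought flow, rest push out)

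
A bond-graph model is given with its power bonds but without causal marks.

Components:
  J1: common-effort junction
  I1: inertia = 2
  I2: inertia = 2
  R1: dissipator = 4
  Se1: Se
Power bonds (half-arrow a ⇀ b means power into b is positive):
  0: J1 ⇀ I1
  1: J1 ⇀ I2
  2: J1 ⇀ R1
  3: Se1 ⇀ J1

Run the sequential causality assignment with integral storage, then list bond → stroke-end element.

#3 |J1  (source Se1 imposes e)
#0 |I1  (J1 effort already set via bond 3)
#1 |I2  (J1 effort already set via bond 3)
#2 |R1  (common-e at J1 fixed by 3)

#0 stroke→I1
#1 stroke→I2
#2 stroke→R1
#3 stroke→J1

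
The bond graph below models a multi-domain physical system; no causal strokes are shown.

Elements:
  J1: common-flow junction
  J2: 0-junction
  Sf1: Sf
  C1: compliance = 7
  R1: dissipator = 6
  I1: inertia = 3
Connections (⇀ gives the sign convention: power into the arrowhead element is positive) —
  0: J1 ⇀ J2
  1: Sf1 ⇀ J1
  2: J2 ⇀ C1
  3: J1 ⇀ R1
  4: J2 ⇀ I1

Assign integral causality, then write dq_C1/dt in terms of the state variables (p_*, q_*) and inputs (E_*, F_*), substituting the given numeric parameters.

dq_C1/dt = F_Sf1 - p_I1/3

b1 |Sf1  (source Sf1 imposes f)
b0 |J1  (J1 flow already set via bond 1)
b3 |J1  (J1 flow already set via bond 1)
b2 |J2  (C1: C, integral causality)
b4 |I1  (J2 effort already set via bond 2)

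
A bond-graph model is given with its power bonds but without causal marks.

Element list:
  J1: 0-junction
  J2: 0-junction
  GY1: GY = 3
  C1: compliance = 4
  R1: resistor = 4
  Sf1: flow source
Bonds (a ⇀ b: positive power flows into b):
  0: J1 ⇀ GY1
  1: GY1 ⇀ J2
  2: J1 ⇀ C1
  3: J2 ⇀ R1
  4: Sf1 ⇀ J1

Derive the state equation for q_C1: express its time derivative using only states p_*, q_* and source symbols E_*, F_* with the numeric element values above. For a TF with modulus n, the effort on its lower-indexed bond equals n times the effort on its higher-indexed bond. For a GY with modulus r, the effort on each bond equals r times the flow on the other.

#4 stroke→Sf1  (source Sf1 imposes f)
#2 stroke→J1  (C1: C, integral causality)
#0 stroke→GY1  (0-jn J1 has e-setter on 2)
#1 stroke→GY1  (GY1: gyrator matches bond 0)
#3 stroke→J2  (only one effort-in slot at J2)

dq_C1/dt = F_Sf1 - q_C1/9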